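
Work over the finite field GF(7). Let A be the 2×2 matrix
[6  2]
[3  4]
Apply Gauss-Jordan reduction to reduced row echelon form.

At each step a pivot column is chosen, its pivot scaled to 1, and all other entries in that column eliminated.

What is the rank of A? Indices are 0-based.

pivot(0,0)=6: scale R0 → (1, 5)
  clear (1,0): R1 −= (3)R0 → (0, 3)
pivot(1,1)=3: scale R1 → (0, 1)
  clear (0,1): R0 −= (5)R1 → (1, 0)

rank = 2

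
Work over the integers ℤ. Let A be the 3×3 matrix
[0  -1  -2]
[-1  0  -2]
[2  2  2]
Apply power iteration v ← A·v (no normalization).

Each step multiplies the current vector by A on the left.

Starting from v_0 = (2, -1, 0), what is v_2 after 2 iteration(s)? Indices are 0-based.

v_0 = (2, -1, 0).
v_1 = A·v_0 = (1, -2, 2).
v_2 = A·v_1 = (-2, -5, 2).

v_2 = (-2, -5, 2)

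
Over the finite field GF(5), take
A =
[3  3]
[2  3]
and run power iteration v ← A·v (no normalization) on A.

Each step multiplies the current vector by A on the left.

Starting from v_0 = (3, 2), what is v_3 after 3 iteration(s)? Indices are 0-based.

v_3 = (1, 0)

v_0 = (3, 2).
v_1 = A·v_0 = (0, 2).
v_2 = A·v_1 = (1, 1).
v_3 = A·v_2 = (1, 0).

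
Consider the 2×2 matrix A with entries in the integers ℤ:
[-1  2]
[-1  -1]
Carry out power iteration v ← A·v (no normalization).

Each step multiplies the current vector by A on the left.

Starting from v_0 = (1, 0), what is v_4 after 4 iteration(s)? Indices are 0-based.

v_4 = (-7, -4)

v_0 = (1, 0).
v_1 = A·v_0 = (-1, -1).
v_2 = A·v_1 = (-1, 2).
v_3 = A·v_2 = (5, -1).
v_4 = A·v_3 = (-7, -4).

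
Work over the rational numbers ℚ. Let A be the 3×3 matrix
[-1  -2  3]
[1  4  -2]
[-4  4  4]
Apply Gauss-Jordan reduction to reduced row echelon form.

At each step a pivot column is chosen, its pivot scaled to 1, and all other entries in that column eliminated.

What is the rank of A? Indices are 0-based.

rank = 3

step 1: normalize row 0 (÷-1) = (1, 2, -3)
  row 1: subtract 1×row0 = (0, 2, 1)
  row 2: subtract -4×row0 = (0, 12, -8)
step 2: normalize row 1 (÷2) = (0, 1, 1/2)
  row 0: subtract 2×row1 = (1, 0, -4)
  row 2: subtract 12×row1 = (0, 0, -14)
step 3: normalize row 2 (÷-14) = (0, 0, 1)
  row 0: subtract -4×row2 = (1, 0, 0)
  row 1: subtract 1/2×row2 = (0, 1, 0)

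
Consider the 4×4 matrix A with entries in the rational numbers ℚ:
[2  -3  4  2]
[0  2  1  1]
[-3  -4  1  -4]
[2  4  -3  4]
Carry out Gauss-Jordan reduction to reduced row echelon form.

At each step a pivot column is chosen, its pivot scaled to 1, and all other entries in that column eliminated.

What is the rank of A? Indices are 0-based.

rank = 4

[1] R0 /= 2  ⇒  (1, -3/2, 2, 1)
     R2 -= -3·R0  ⇒  (0, -17/2, 7, -1)
     R3 -= 2·R0  ⇒  (0, 7, -7, 2)
[2] R1 /= 2  ⇒  (0, 1, 1/2, 1/2)
     R0 -= -3/2·R1  ⇒  (1, 0, 11/4, 7/4)
     R2 -= -17/2·R1  ⇒  (0, 0, 45/4, 13/4)
     R3 -= 7·R1  ⇒  (0, 0, -21/2, -3/2)
[3] R2 /= 45/4  ⇒  (0, 0, 1, 13/45)
     R0 -= 11/4·R2  ⇒  (1, 0, 0, 43/45)
     R1 -= 1/2·R2  ⇒  (0, 1, 0, 16/45)
     R3 -= -21/2·R2  ⇒  (0, 0, 0, 23/15)
[4] R3 /= 23/15  ⇒  (0, 0, 0, 1)
     R0 -= 43/45·R3  ⇒  (1, 0, 0, 0)
     R1 -= 16/45·R3  ⇒  (0, 1, 0, 0)
     R2 -= 13/45·R3  ⇒  (0, 0, 1, 0)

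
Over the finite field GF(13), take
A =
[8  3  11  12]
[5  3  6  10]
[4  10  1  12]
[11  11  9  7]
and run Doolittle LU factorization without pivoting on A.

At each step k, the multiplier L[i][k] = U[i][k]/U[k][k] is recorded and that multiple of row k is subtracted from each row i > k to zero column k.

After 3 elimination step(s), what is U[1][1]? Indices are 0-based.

U[1][1] = 6

k=0: U[0][0]=8
  eliminate (1,0): mult=12, new row 1: (0, 6, 4, 9); set L[1][0]=12
  eliminate (2,0): mult=7, new row 2: (0, 2, 2, 6); set L[2][0]=7
  eliminate (3,0): mult=3, new row 3: (0, 2, 2, 10); set L[3][0]=3
k=1: U[1][1]=6
  eliminate (2,1): mult=9, new row 2: (0, 0, 5, 3); set L[2][1]=9
  eliminate (3,1): mult=9, new row 3: (0, 0, 5, 7); set L[3][1]=9
k=2: U[2][2]=5
  eliminate (3,2): mult=1, new row 3: (0, 0, 0, 4); set L[3][2]=1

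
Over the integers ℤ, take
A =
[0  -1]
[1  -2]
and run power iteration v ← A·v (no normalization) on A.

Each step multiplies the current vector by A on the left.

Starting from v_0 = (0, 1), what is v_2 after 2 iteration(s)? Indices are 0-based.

v_2 = (2, 3)

v_0 = (0, 1).
v_1 = A·v_0 = (-1, -2).
v_2 = A·v_1 = (2, 3).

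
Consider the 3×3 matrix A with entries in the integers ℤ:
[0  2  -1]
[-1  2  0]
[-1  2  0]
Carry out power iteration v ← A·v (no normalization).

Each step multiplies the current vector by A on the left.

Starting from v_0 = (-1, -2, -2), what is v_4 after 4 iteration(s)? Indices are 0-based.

v_0 = (-1, -2, -2).
v_1 = A·v_0 = (-2, -3, -3).
v_2 = A·v_1 = (-3, -4, -4).
v_3 = A·v_2 = (-4, -5, -5).
v_4 = A·v_3 = (-5, -6, -6).

v_4 = (-5, -6, -6)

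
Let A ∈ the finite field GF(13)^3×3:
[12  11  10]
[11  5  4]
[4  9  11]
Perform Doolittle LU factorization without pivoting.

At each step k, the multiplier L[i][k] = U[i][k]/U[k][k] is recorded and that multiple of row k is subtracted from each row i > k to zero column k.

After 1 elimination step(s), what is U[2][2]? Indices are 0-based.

U[2][2] = 12

k=0: U[0][0]=12
  eliminate (1,0): mult=2, new row 1: (0, 9, 10); set L[1][0]=2
  eliminate (2,0): mult=9, new row 2: (0, 1, 12); set L[2][0]=9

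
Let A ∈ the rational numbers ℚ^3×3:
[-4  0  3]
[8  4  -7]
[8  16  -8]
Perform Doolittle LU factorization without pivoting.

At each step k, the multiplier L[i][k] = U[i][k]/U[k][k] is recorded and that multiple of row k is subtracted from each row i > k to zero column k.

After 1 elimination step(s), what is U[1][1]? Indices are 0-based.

U[1][1] = 4

Step 1: pivot at (0,0) is -4.
  row1 ← row1 − (-2)·row0  ⇒  L[1][0]=-2, U row1=(0, 4, -1)
  row2 ← row2 − (-2)·row0  ⇒  L[2][0]=-2, U row2=(0, 16, -2)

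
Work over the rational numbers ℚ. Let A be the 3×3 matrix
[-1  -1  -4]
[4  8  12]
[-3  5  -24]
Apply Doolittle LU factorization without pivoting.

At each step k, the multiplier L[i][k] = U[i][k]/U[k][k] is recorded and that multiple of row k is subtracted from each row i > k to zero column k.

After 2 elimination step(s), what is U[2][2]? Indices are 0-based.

Step 1: pivot at (0,0) is -1.
  row1 ← row1 − (-4)·row0  ⇒  L[1][0]=-4, U row1=(0, 4, -4)
  row2 ← row2 − (3)·row0  ⇒  L[2][0]=3, U row2=(0, 8, -12)
Step 2: pivot at (1,1) is 4.
  row2 ← row2 − (2)·row1  ⇒  L[2][1]=2, U row2=(0, 0, -4)

U[2][2] = -4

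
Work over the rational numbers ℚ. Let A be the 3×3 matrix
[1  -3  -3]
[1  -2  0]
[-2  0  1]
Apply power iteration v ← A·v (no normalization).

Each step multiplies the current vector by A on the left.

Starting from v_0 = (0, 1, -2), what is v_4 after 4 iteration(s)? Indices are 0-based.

v_0 = (0, 1, -2).
v_1 = A·v_0 = (3, -2, -2).
v_2 = A·v_1 = (15, 7, -8).
v_3 = A·v_2 = (18, 1, -38).
v_4 = A·v_3 = (129, 16, -74).

v_4 = (129, 16, -74)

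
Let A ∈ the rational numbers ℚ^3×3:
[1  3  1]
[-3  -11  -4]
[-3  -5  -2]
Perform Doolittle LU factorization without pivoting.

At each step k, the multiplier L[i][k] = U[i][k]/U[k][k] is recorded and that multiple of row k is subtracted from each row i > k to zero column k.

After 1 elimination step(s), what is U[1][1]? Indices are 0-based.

[col 0] pivot 1
  R1 -= -3*R0 → (0, -2, -1)  (L[1][0] := -3)
  R2 -= -3*R0 → (0, 4, 1)  (L[2][0] := -3)

U[1][1] = -2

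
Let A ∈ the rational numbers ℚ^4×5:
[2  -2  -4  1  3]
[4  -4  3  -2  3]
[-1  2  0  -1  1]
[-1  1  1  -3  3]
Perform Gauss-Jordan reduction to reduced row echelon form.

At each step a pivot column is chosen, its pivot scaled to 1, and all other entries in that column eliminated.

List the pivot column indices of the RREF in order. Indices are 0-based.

pivot columns: 0, 1, 2, 3

pivot(0,0)=2: scale R0 → (1, -1, -2, 1/2, 3/2)
  clear (1,0): R1 −= (4)R0 → (0, 0, 11, -4, -3)
  clear (2,0): R2 −= (-1)R0 → (0, 1, -2, -1/2, 5/2)
  clear (3,0): R3 −= (-1)R0 → (0, 0, -1, -5/2, 9/2)
pivot(1,1): swap R1↔R2
pivot(1,1)=1: scale R1 → (0, 1, -2, -1/2, 5/2)
  clear (0,1): R0 −= (-1)R1 → (1, 0, -4, 0, 4)
pivot(2,2)=11: scale R2 → (0, 0, 1, -4/11, -3/11)
  clear (0,2): R0 −= (-4)R2 → (1, 0, 0, -16/11, 32/11)
  clear (1,2): R1 −= (-2)R2 → (0, 1, 0, -27/22, 43/22)
  clear (3,2): R3 −= (-1)R2 → (0, 0, 0, -63/22, 93/22)
pivot(3,3)=-63/22: scale R3 → (0, 0, 0, 1, -31/21)
  clear (0,3): R0 −= (-16/11)R3 → (1, 0, 0, 0, 16/21)
  clear (1,3): R1 −= (-27/22)R3 → (0, 1, 0, 0, 1/7)
  clear (2,3): R2 −= (-4/11)R3 → (0, 0, 1, 0, -17/21)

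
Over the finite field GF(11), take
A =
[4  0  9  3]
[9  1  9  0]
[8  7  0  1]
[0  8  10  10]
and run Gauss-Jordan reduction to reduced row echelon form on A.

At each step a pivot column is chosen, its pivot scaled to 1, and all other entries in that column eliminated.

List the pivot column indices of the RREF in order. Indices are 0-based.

pivot columns: 0, 1, 2, 3

[1] R0 /= 4  ⇒  (1, 0, 5, 9)
     R1 -= 9·R0  ⇒  (0, 1, 8, 7)
     R2 -= 8·R0  ⇒  (0, 7, 4, 6)
[2] R1 /= 1  ⇒  (0, 1, 8, 7)
     R2 -= 7·R1  ⇒  (0, 0, 3, 1)
     R3 -= 8·R1  ⇒  (0, 0, 1, 9)
[3] R2 /= 3  ⇒  (0, 0, 1, 4)
     R0 -= 5·R2  ⇒  (1, 0, 0, 0)
     R1 -= 8·R2  ⇒  (0, 1, 0, 8)
     R3 -= 1·R2  ⇒  (0, 0, 0, 5)
[4] R3 /= 5  ⇒  (0, 0, 0, 1)
     R1 -= 8·R3  ⇒  (0, 1, 0, 0)
     R2 -= 4·R3  ⇒  (0, 0, 1, 0)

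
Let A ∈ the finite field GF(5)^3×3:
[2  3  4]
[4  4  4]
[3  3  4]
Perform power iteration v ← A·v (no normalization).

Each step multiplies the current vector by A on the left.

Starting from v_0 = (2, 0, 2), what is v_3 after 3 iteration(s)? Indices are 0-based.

v_3 = (0, 4, 3)

v_0 = (2, 0, 2).
v_1 = A·v_0 = (2, 1, 4).
v_2 = A·v_1 = (3, 3, 0).
v_3 = A·v_2 = (0, 4, 3).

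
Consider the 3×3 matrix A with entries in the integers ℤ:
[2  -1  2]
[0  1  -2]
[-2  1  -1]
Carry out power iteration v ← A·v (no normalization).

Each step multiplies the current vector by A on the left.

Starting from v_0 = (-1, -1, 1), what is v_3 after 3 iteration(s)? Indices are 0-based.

v_3 = (3, 7, -8)

v_0 = (-1, -1, 1).
v_1 = A·v_0 = (1, -3, 0).
v_2 = A·v_1 = (5, -3, -5).
v_3 = A·v_2 = (3, 7, -8).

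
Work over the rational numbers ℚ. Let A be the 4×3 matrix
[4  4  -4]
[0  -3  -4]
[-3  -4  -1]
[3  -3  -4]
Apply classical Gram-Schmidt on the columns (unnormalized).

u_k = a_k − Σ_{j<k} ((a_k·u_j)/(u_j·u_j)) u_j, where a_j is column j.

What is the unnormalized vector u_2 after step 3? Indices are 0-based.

u_2 = (-2976/1339, -2707/1339, -2241/1339, 1727/1339)

Step 1: u_0 = a_0 = (4, 0, -3, 3).
Step 2: u_1 = a_1 − (19/34)·u_0 = (30/17, -3, -79/34, -159/34).
Step 3: u_2 = a_2 − (-25/34)·u_0 − (883/1339)·u_1 = (-2976/1339, -2707/1339, -2241/1339, 1727/1339).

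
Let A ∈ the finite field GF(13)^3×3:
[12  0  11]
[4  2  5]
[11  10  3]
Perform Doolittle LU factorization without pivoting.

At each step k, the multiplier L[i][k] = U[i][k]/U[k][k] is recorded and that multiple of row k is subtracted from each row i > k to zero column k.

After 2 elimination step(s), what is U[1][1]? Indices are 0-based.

k=0: U[0][0]=12
  eliminate (1,0): mult=9, new row 1: (0, 2, 10); set L[1][0]=9
  eliminate (2,0): mult=2, new row 2: (0, 10, 7); set L[2][0]=2
k=1: U[1][1]=2
  eliminate (2,1): mult=5, new row 2: (0, 0, 9); set L[2][1]=5

U[1][1] = 2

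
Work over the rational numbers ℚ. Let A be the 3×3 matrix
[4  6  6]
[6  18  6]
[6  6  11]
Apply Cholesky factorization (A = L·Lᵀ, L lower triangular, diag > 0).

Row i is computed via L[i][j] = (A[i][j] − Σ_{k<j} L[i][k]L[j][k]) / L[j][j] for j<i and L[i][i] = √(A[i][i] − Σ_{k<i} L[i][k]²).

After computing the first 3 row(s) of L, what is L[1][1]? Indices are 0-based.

L[1][1] = 3

Step 1: L[0][0] = √(4) = 2.
  L[1][0] = (6) / L[0][0] = 3.
Step 2: L[1][1] = √(9) = 3.
  L[2][0] = (6) / L[0][0] = 3.
  L[2][1] = (-3) / L[1][1] = -1.
Step 3: L[2][2] = √(1) = 1.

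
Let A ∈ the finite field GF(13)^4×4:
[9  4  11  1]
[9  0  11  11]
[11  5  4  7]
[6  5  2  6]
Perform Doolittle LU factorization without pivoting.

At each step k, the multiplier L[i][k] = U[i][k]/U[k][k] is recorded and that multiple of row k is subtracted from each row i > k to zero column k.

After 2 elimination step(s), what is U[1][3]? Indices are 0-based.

[col 0] pivot 9
  R1 -= 1*R0 → (0, 9, 0, 10)  (L[1][0] := 1)
  R2 -= 7*R0 → (0, 3, 5, 0)  (L[2][0] := 7)
  R3 -= 5*R0 → (0, 11, 12, 1)  (L[3][0] := 5)
[col 1] pivot 9
  R2 -= 9*R1 → (0, 0, 5, 1)  (L[2][1] := 9)
  R3 -= 7*R1 → (0, 0, 12, 9)  (L[3][1] := 7)

U[1][3] = 10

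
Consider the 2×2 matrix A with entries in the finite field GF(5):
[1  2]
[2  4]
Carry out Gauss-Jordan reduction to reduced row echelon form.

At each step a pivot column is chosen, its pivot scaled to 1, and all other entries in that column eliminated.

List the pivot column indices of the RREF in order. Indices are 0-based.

pivot columns: 0

[1] R0 /= 1  ⇒  (1, 2)
     R1 -= 2·R0  ⇒  (0, 0)
column 1 empty below row 1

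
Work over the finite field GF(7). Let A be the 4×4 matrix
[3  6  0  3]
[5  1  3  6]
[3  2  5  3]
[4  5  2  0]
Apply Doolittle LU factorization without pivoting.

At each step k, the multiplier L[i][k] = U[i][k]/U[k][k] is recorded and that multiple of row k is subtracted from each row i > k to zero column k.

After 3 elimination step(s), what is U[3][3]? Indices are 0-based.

Step 1: pivot at (0,0) is 3.
  row1 ← row1 − (4)·row0  ⇒  L[1][0]=4, U row1=(0, 5, 3, 1)
  row2 ← row2 − (1)·row0  ⇒  L[2][0]=1, U row2=(0, 3, 5, 0)
  row3 ← row3 − (6)·row0  ⇒  L[3][0]=6, U row3=(0, 4, 2, 3)
Step 2: pivot at (1,1) is 5.
  row2 ← row2 − (2)·row1  ⇒  L[2][1]=2, U row2=(0, 0, 6, 5)
  row3 ← row3 − (5)·row1  ⇒  L[3][1]=5, U row3=(0, 0, 1, 5)
Step 3: pivot at (2,2) is 6.
  row3 ← row3 − (6)·row2  ⇒  L[3][2]=6, U row3=(0, 0, 0, 3)

U[3][3] = 3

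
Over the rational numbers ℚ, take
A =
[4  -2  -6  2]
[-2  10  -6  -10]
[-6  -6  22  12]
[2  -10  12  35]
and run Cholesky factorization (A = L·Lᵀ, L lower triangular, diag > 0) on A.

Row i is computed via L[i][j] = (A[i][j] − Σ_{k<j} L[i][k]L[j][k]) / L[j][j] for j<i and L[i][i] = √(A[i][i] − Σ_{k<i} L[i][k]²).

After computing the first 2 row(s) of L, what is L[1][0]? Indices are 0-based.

Step 1: L[0][0] = √(4) = 2.
  L[1][0] = (-2) / L[0][0] = -1.
Step 2: L[1][1] = √(9) = 3.

L[1][0] = -1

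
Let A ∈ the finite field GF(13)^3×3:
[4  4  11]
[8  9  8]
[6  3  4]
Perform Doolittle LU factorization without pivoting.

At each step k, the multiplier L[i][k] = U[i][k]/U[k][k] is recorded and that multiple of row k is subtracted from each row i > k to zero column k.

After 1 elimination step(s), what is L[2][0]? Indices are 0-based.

k=0: U[0][0]=4
  eliminate (1,0): mult=2, new row 1: (0, 1, 12); set L[1][0]=2
  eliminate (2,0): mult=8, new row 2: (0, 10, 7); set L[2][0]=8

L[2][0] = 8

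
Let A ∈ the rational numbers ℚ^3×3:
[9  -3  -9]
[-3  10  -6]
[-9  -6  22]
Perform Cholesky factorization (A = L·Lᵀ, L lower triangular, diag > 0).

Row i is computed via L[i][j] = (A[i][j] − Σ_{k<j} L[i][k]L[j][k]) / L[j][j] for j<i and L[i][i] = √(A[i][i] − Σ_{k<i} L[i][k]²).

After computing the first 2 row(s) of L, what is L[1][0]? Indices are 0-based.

Step 1: L[0][0] = √(9) = 3.
  L[1][0] = (-3) / L[0][0] = -1.
Step 2: L[1][1] = √(9) = 3.

L[1][0] = -1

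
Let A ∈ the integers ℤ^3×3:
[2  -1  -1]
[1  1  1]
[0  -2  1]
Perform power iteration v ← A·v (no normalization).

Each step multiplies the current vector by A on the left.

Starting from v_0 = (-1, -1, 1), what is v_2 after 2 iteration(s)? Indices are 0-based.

v_2 = (-6, 0, 5)

v_0 = (-1, -1, 1).
v_1 = A·v_0 = (-2, -1, 3).
v_2 = A·v_1 = (-6, 0, 5).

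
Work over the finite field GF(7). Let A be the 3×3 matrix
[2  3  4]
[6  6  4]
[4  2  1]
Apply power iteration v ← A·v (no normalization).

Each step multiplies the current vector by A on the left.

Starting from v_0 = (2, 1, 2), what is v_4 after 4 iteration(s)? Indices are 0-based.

v_4 = (0, 3, 5)

v_0 = (2, 1, 2).
v_1 = A·v_0 = (1, 5, 5).
v_2 = A·v_1 = (2, 0, 5).
v_3 = A·v_2 = (3, 4, 6).
v_4 = A·v_3 = (0, 3, 5).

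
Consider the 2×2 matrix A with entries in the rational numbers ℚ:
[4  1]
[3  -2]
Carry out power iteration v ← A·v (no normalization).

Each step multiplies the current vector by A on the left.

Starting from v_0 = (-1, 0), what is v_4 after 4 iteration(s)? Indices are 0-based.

v_4 = (-373, -156)

v_0 = (-1, 0).
v_1 = A·v_0 = (-4, -3).
v_2 = A·v_1 = (-19, -6).
v_3 = A·v_2 = (-82, -45).
v_4 = A·v_3 = (-373, -156).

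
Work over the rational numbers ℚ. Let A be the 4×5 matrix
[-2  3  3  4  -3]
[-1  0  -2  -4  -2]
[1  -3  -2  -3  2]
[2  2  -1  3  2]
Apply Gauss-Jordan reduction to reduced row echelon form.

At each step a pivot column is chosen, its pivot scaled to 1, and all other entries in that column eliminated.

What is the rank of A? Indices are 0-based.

rank = 4

[1] R0 /= -2  ⇒  (1, -3/2, -3/2, -2, 3/2)
     R1 -= -1·R0  ⇒  (0, -3/2, -7/2, -6, -1/2)
     R2 -= 1·R0  ⇒  (0, -3/2, -1/2, -1, 1/2)
     R3 -= 2·R0  ⇒  (0, 5, 2, 7, -1)
[2] R1 /= -3/2  ⇒  (0, 1, 7/3, 4, 1/3)
     R0 -= -3/2·R1  ⇒  (1, 0, 2, 4, 2)
     R2 -= -3/2·R1  ⇒  (0, 0, 3, 5, 1)
     R3 -= 5·R1  ⇒  (0, 0, -29/3, -13, -8/3)
[3] R2 /= 3  ⇒  (0, 0, 1, 5/3, 1/3)
     R0 -= 2·R2  ⇒  (1, 0, 0, 2/3, 4/3)
     R1 -= 7/3·R2  ⇒  (0, 1, 0, 1/9, -4/9)
     R3 -= -29/3·R2  ⇒  (0, 0, 0, 28/9, 5/9)
[4] R3 /= 28/9  ⇒  (0, 0, 0, 1, 5/28)
     R0 -= 2/3·R3  ⇒  (1, 0, 0, 0, 17/14)
     R1 -= 1/9·R3  ⇒  (0, 1, 0, 0, -13/28)
     R2 -= 5/3·R3  ⇒  (0, 0, 1, 0, 1/28)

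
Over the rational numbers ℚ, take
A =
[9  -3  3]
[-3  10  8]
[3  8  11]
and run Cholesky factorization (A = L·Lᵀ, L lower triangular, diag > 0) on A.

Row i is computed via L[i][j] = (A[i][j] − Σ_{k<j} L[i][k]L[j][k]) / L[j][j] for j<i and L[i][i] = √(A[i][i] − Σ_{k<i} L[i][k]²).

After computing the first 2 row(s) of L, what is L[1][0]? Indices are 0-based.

L[1][0] = -1

Step 1: L[0][0] = √(9) = 3.
  L[1][0] = (-3) / L[0][0] = -1.
Step 2: L[1][1] = √(9) = 3.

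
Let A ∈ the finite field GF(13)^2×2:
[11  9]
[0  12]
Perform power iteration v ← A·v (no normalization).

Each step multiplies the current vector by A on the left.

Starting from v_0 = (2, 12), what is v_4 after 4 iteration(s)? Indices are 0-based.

v_0 = (2, 12).
v_1 = A·v_0 = (0, 1).
v_2 = A·v_1 = (9, 12).
v_3 = A·v_2 = (12, 1).
v_4 = A·v_3 = (11, 12).

v_4 = (11, 12)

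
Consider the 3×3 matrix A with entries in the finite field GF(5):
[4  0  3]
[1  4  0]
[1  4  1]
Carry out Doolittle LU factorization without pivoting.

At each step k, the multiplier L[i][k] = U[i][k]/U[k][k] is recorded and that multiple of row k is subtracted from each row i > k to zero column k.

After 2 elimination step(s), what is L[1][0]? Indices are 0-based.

L[1][0] = 4

[col 0] pivot 4
  R1 -= 4*R0 → (0, 4, 3)  (L[1][0] := 4)
  R2 -= 4*R0 → (0, 4, 4)  (L[2][0] := 4)
[col 1] pivot 4
  R2 -= 1*R1 → (0, 0, 1)  (L[2][1] := 1)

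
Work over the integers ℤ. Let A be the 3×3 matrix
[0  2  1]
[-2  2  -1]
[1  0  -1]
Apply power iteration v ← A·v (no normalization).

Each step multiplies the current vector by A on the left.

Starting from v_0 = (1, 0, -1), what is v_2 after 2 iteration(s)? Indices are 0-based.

v_2 = (0, -2, -3)

v_0 = (1, 0, -1).
v_1 = A·v_0 = (-1, -1, 2).
v_2 = A·v_1 = (0, -2, -3).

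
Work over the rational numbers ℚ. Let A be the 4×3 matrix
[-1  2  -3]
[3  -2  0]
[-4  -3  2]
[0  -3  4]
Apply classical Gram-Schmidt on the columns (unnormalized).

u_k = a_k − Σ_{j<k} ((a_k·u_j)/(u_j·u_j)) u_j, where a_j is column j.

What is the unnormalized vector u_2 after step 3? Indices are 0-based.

Step 1: u_0 = a_0 = (-1, 3, -4, 0).
Step 2: u_1 = a_1 − (2/13)·u_0 = (28/13, -32/13, -31/13, -3).
Step 3: u_2 = a_2 − (-5/26)·u_0 − (-151/165)·u_1 = (-403/330, -553/330, -157/165, 69/55).

u_2 = (-403/330, -553/330, -157/165, 69/55)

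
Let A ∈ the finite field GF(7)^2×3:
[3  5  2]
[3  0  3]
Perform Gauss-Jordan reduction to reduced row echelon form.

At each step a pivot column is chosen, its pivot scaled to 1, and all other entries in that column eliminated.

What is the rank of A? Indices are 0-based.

pivot(0,0)=3: scale R0 → (1, 4, 3)
  clear (1,0): R1 −= (3)R0 → (0, 2, 1)
pivot(1,1)=2: scale R1 → (0, 1, 4)
  clear (0,1): R0 −= (4)R1 → (1, 0, 1)

rank = 2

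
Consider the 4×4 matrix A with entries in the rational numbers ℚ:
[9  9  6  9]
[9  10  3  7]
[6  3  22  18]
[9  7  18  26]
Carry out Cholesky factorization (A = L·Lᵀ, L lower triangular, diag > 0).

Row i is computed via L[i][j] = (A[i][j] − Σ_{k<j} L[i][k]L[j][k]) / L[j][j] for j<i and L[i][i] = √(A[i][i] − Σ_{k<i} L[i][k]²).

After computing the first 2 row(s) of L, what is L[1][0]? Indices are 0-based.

L[1][0] = 3

Step 1: L[0][0] = √(9) = 3.
  L[1][0] = (9) / L[0][0] = 3.
Step 2: L[1][1] = √(1) = 1.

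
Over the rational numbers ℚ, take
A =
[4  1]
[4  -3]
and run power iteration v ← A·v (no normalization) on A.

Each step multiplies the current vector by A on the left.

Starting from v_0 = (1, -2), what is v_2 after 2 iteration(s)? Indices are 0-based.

v_2 = (18, -22)

v_0 = (1, -2).
v_1 = A·v_0 = (2, 10).
v_2 = A·v_1 = (18, -22).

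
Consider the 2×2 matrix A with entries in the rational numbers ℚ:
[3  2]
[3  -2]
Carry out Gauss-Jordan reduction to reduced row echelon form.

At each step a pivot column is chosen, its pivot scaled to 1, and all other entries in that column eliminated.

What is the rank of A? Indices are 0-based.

step 1: normalize row 0 (÷3) = (1, 2/3)
  row 1: subtract 3×row0 = (0, -4)
step 2: normalize row 1 (÷-4) = (0, 1)
  row 0: subtract 2/3×row1 = (1, 0)

rank = 2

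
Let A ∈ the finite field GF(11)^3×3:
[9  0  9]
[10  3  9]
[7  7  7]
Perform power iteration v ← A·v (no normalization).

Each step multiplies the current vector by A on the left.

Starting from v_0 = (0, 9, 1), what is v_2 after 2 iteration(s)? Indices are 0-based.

v_2 = (7, 3, 2)

v_0 = (0, 9, 1).
v_1 = A·v_0 = (9, 3, 4).
v_2 = A·v_1 = (7, 3, 2).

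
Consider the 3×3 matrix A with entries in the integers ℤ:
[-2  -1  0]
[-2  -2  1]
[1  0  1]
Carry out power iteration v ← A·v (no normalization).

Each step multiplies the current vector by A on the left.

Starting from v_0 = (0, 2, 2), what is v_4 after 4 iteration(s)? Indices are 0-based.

v_0 = (0, 2, 2).
v_1 = A·v_0 = (-2, -2, 2).
v_2 = A·v_1 = (6, 10, 0).
v_3 = A·v_2 = (-22, -32, 6).
v_4 = A·v_3 = (76, 114, -16).

v_4 = (76, 114, -16)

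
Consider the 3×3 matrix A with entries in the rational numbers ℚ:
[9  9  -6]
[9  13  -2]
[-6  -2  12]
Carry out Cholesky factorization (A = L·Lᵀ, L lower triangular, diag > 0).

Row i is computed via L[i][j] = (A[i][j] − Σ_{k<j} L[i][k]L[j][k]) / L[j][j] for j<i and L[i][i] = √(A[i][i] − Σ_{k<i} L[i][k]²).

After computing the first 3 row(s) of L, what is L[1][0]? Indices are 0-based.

Step 1: L[0][0] = √(9) = 3.
  L[1][0] = (9) / L[0][0] = 3.
Step 2: L[1][1] = √(4) = 2.
  L[2][0] = (-6) / L[0][0] = -2.
  L[2][1] = (4) / L[1][1] = 2.
Step 3: L[2][2] = √(4) = 2.

L[1][0] = 3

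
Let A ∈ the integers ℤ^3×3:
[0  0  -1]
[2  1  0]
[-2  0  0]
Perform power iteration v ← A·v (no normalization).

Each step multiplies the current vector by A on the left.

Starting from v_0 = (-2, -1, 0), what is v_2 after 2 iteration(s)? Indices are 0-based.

v_0 = (-2, -1, 0).
v_1 = A·v_0 = (0, -5, 4).
v_2 = A·v_1 = (-4, -5, 0).

v_2 = (-4, -5, 0)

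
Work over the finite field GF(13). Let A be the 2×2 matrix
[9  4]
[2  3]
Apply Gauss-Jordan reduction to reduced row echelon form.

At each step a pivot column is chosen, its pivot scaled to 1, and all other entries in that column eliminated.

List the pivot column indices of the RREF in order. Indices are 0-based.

pivot columns: 0, 1

[1] R0 /= 9  ⇒  (1, 12)
     R1 -= 2·R0  ⇒  (0, 5)
[2] R1 /= 5  ⇒  (0, 1)
     R0 -= 12·R1  ⇒  (1, 0)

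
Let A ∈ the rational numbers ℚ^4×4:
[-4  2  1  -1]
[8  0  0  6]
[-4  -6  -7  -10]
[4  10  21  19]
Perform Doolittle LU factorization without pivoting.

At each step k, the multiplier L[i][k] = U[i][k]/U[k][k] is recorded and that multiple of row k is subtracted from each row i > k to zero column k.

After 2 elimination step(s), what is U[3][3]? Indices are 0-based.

U[3][3] = 6

k=0: U[0][0]=-4
  eliminate (1,0): mult=-2, new row 1: (0, 4, 2, 4); set L[1][0]=-2
  eliminate (2,0): mult=1, new row 2: (0, -8, -8, -9); set L[2][0]=1
  eliminate (3,0): mult=-1, new row 3: (0, 12, 22, 18); set L[3][0]=-1
k=1: U[1][1]=4
  eliminate (2,1): mult=-2, new row 2: (0, 0, -4, -1); set L[2][1]=-2
  eliminate (3,1): mult=3, new row 3: (0, 0, 16, 6); set L[3][1]=3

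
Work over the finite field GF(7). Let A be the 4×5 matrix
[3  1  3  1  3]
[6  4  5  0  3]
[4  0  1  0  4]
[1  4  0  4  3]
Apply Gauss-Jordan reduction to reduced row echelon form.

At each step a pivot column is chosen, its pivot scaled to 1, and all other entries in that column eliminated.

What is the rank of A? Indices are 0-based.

rank = 4

[1] R0 /= 3  ⇒  (1, 5, 1, 5, 1)
     R1 -= 6·R0  ⇒  (0, 2, 6, 5, 4)
     R2 -= 4·R0  ⇒  (0, 1, 4, 1, 0)
     R3 -= 1·R0  ⇒  (0, 6, 6, 6, 2)
[2] R1 /= 2  ⇒  (0, 1, 3, 6, 2)
     R0 -= 5·R1  ⇒  (1, 0, 0, 3, 5)
     R2 -= 1·R1  ⇒  (0, 0, 1, 2, 5)
     R3 -= 6·R1  ⇒  (0, 0, 2, 5, 4)
[3] R2 /= 1  ⇒  (0, 0, 1, 2, 5)
     R1 -= 3·R2  ⇒  (0, 1, 0, 0, 1)
     R3 -= 2·R2  ⇒  (0, 0, 0, 1, 1)
[4] R3 /= 1  ⇒  (0, 0, 0, 1, 1)
     R0 -= 3·R3  ⇒  (1, 0, 0, 0, 2)
     R2 -= 2·R3  ⇒  (0, 0, 1, 0, 3)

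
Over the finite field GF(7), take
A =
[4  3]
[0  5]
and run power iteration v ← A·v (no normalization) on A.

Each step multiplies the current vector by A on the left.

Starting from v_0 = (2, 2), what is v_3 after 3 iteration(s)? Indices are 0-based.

v_3 = (4, 5)

v_0 = (2, 2).
v_1 = A·v_0 = (0, 3).
v_2 = A·v_1 = (2, 1).
v_3 = A·v_2 = (4, 5).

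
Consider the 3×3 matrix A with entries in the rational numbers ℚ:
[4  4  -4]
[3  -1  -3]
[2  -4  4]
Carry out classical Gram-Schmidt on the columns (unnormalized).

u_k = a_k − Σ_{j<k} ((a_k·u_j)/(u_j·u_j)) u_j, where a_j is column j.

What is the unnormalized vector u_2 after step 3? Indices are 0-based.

u_2 = (240/233, -576/233, 384/233)

Step 1: u_0 = a_0 = (4, 3, 2).
Step 2: u_1 = a_1 − (5/29)·u_0 = (96/29, -44/29, -126/29).
Step 3: u_2 = a_2 − (-17/29)·u_0 − (-189/233)·u_1 = (240/233, -576/233, 384/233).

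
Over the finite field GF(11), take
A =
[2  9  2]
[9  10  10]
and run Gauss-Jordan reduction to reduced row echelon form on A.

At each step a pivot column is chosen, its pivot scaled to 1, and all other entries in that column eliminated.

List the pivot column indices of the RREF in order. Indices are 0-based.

pivot(0,0)=2: scale R0 → (1, 10, 1)
  clear (1,0): R1 −= (9)R0 → (0, 8, 1)
pivot(1,1)=8: scale R1 → (0, 1, 7)
  clear (0,1): R0 −= (10)R1 → (1, 0, 8)

pivot columns: 0, 1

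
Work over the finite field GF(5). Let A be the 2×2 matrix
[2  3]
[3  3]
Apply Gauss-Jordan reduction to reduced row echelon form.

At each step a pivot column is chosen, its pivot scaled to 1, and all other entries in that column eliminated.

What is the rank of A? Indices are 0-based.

rank = 2

step 1: normalize row 0 (÷2) = (1, 4)
  row 1: subtract 3×row0 = (0, 1)
step 2: normalize row 1 (÷1) = (0, 1)
  row 0: subtract 4×row1 = (1, 0)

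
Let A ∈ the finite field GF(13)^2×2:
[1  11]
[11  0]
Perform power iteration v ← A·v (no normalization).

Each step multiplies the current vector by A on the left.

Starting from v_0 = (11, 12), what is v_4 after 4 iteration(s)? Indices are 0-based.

v_0 = (11, 12).
v_1 = A·v_0 = (0, 4).
v_2 = A·v_1 = (5, 0).
v_3 = A·v_2 = (5, 3).
v_4 = A·v_3 = (12, 3).

v_4 = (12, 3)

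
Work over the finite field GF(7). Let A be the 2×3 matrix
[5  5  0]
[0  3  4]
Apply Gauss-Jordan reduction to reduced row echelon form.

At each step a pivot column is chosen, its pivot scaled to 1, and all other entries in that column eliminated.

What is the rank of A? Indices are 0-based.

rank = 2

pivot(0,0)=5: scale R0 → (1, 1, 0)
pivot(1,1)=3: scale R1 → (0, 1, 6)
  clear (0,1): R0 −= (1)R1 → (1, 0, 1)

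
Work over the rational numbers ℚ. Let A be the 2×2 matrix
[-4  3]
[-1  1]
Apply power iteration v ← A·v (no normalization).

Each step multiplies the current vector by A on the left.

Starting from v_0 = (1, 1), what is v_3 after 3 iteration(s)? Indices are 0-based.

v_3 = (-13, -3)

v_0 = (1, 1).
v_1 = A·v_0 = (-1, 0).
v_2 = A·v_1 = (4, 1).
v_3 = A·v_2 = (-13, -3).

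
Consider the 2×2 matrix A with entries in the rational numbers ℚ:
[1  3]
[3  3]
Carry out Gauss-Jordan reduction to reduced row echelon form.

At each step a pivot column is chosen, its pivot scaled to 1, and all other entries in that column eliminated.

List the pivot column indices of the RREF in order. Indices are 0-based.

pivot columns: 0, 1

pivot(0,0)=1: scale R0 → (1, 3)
  clear (1,0): R1 −= (3)R0 → (0, -6)
pivot(1,1)=-6: scale R1 → (0, 1)
  clear (0,1): R0 −= (3)R1 → (1, 0)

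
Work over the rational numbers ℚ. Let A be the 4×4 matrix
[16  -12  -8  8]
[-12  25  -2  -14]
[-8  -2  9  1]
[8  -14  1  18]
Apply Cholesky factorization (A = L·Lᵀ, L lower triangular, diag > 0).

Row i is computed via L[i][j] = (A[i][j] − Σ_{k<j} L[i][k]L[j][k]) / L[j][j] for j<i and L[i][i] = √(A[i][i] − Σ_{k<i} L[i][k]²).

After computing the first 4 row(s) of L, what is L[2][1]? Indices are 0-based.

Step 1: L[0][0] = √(16) = 4.
  L[1][0] = (-12) / L[0][0] = -3.
Step 2: L[1][1] = √(16) = 4.
  L[2][0] = (-8) / L[0][0] = -2.
  L[2][1] = (-8) / L[1][1] = -2.
Step 3: L[2][2] = √(1) = 1.
  L[3][0] = (8) / L[0][0] = 2.
  L[3][1] = (-8) / L[1][1] = -2.
  L[3][2] = (1) / L[2][2] = 1.
Step 4: L[3][3] = √(9) = 3.

L[2][1] = -2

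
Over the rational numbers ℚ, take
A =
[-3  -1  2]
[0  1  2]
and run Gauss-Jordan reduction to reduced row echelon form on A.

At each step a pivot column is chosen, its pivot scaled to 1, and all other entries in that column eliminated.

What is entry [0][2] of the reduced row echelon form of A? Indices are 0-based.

step 1: normalize row 0 (÷-3) = (1, 1/3, -2/3)
step 2: normalize row 1 (÷1) = (0, 1, 2)
  row 0: subtract 1/3×row1 = (1, 0, -4/3)

M[0][2] = -4/3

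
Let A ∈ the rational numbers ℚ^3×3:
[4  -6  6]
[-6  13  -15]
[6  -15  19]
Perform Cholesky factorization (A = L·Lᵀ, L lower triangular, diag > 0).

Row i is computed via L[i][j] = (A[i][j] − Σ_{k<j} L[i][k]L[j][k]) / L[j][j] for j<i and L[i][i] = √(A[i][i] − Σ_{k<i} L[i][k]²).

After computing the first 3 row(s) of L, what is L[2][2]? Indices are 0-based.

L[2][2] = 1

Step 1: L[0][0] = √(4) = 2.
  L[1][0] = (-6) / L[0][0] = -3.
Step 2: L[1][1] = √(4) = 2.
  L[2][0] = (6) / L[0][0] = 3.
  L[2][1] = (-6) / L[1][1] = -3.
Step 3: L[2][2] = √(1) = 1.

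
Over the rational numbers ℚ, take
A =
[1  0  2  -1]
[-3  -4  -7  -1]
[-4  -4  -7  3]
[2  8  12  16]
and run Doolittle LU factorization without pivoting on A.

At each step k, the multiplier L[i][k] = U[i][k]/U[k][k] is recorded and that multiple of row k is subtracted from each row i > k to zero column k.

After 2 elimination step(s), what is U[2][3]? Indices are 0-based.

U[2][3] = 3

Step 1: pivot at (0,0) is 1.
  row1 ← row1 − (-3)·row0  ⇒  L[1][0]=-3, U row1=(0, -4, -1, -4)
  row2 ← row2 − (-4)·row0  ⇒  L[2][0]=-4, U row2=(0, -4, 1, -1)
  row3 ← row3 − (2)·row0  ⇒  L[3][0]=2, U row3=(0, 8, 8, 18)
Step 2: pivot at (1,1) is -4.
  row2 ← row2 − (1)·row1  ⇒  L[2][1]=1, U row2=(0, 0, 2, 3)
  row3 ← row3 − (-2)·row1  ⇒  L[3][1]=-2, U row3=(0, 0, 6, 10)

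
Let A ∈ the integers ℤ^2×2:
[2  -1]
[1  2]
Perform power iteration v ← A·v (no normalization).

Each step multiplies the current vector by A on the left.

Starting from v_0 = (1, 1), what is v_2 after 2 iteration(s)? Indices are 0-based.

v_0 = (1, 1).
v_1 = A·v_0 = (1, 3).
v_2 = A·v_1 = (-1, 7).

v_2 = (-1, 7)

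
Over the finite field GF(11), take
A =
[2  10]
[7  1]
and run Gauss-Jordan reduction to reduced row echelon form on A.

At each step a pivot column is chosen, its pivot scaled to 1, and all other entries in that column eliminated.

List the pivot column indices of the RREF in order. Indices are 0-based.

pivot columns: 0, 1

[1] R0 /= 2  ⇒  (1, 5)
     R1 -= 7·R0  ⇒  (0, 10)
[2] R1 /= 10  ⇒  (0, 1)
     R0 -= 5·R1  ⇒  (1, 0)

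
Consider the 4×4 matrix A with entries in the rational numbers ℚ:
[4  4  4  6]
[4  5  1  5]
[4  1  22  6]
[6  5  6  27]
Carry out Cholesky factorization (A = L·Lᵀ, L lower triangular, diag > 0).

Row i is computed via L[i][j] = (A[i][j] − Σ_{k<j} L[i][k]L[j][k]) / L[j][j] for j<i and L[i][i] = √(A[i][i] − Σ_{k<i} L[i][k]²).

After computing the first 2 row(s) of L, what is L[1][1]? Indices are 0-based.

Step 1: L[0][0] = √(4) = 2.
  L[1][0] = (4) / L[0][0] = 2.
Step 2: L[1][1] = √(1) = 1.

L[1][1] = 1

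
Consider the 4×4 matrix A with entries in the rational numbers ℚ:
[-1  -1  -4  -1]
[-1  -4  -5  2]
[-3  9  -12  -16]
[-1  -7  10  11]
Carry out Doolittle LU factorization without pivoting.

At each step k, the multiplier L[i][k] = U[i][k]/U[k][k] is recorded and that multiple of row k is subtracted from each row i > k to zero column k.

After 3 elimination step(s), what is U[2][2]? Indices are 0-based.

U[2][2] = -4

k=0: U[0][0]=-1
  eliminate (1,0): mult=1, new row 1: (0, -3, -1, 3); set L[1][0]=1
  eliminate (2,0): mult=3, new row 2: (0, 12, 0, -13); set L[2][0]=3
  eliminate (3,0): mult=1, new row 3: (0, -6, 14, 12); set L[3][0]=1
k=1: U[1][1]=-3
  eliminate (2,1): mult=-4, new row 2: (0, 0, -4, -1); set L[2][1]=-4
  eliminate (3,1): mult=2, new row 3: (0, 0, 16, 6); set L[3][1]=2
k=2: U[2][2]=-4
  eliminate (3,2): mult=-4, new row 3: (0, 0, 0, 2); set L[3][2]=-4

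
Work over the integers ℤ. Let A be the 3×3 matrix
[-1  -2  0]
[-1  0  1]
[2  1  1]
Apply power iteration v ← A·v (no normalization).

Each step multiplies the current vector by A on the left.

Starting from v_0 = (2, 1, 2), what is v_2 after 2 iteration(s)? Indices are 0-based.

v_0 = (2, 1, 2).
v_1 = A·v_0 = (-4, 0, 7).
v_2 = A·v_1 = (4, 11, -1).

v_2 = (4, 11, -1)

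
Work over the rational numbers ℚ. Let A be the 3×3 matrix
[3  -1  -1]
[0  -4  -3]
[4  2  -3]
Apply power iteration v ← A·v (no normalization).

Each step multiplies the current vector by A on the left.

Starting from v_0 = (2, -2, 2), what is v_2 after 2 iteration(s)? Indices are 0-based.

v_2 = (18, -2, 34)

v_0 = (2, -2, 2).
v_1 = A·v_0 = (6, 2, -2).
v_2 = A·v_1 = (18, -2, 34).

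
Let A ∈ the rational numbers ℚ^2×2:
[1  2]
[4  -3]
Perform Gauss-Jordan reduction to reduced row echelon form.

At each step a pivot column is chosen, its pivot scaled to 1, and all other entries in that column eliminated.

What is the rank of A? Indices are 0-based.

rank = 2

step 1: normalize row 0 (÷1) = (1, 2)
  row 1: subtract 4×row0 = (0, -11)
step 2: normalize row 1 (÷-11) = (0, 1)
  row 0: subtract 2×row1 = (1, 0)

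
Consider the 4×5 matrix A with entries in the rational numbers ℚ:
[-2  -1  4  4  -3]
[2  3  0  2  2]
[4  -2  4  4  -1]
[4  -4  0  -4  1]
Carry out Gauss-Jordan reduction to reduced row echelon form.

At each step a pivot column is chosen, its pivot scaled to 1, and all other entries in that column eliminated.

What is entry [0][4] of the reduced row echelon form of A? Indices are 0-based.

M[0][4] = 9/20

step 1: normalize row 0 (÷-2) = (1, 1/2, -2, -2, 3/2)
  row 1: subtract 2×row0 = (0, 2, 4, 6, -1)
  row 2: subtract 4×row0 = (0, -4, 12, 12, -7)
  row 3: subtract 4×row0 = (0, -6, 8, 4, -5)
step 2: normalize row 1 (÷2) = (0, 1, 2, 3, -1/2)
  row 0: subtract 1/2×row1 = (1, 0, -3, -7/2, 7/4)
  row 2: subtract -4×row1 = (0, 0, 20, 24, -9)
  row 3: subtract -6×row1 = (0, 0, 20, 22, -8)
step 3: normalize row 2 (÷20) = (0, 0, 1, 6/5, -9/20)
  row 0: subtract -3×row2 = (1, 0, 0, 1/10, 2/5)
  row 1: subtract 2×row2 = (0, 1, 0, 3/5, 2/5)
  row 3: subtract 20×row2 = (0, 0, 0, -2, 1)
step 4: normalize row 3 (÷-2) = (0, 0, 0, 1, -1/2)
  row 0: subtract 1/10×row3 = (1, 0, 0, 0, 9/20)
  row 1: subtract 3/5×row3 = (0, 1, 0, 0, 7/10)
  row 2: subtract 6/5×row3 = (0, 0, 1, 0, 3/20)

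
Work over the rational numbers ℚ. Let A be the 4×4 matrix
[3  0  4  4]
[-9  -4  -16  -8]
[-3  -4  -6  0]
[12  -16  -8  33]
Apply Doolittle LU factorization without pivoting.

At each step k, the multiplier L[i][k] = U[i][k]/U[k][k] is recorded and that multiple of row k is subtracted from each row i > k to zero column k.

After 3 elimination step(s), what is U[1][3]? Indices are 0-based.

[col 0] pivot 3
  R1 -= -3*R0 → (0, -4, -4, 4)  (L[1][0] := -3)
  R2 -= -1*R0 → (0, -4, -2, 4)  (L[2][0] := -1)
  R3 -= 4*R0 → (0, -16, -24, 17)  (L[3][0] := 4)
[col 1] pivot -4
  R2 -= 1*R1 → (0, 0, 2, 0)  (L[2][1] := 1)
  R3 -= 4*R1 → (0, 0, -8, 1)  (L[3][1] := 4)
[col 2] pivot 2
  R3 -= -4*R2 → (0, 0, 0, 1)  (L[3][2] := -4)

U[1][3] = 4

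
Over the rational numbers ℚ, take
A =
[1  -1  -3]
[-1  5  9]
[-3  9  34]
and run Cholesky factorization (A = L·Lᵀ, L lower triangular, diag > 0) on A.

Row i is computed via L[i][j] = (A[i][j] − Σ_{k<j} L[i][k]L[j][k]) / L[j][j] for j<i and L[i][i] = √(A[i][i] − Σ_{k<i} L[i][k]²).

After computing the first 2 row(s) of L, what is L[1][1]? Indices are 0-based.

Step 1: L[0][0] = √(1) = 1.
  L[1][0] = (-1) / L[0][0] = -1.
Step 2: L[1][1] = √(4) = 2.

L[1][1] = 2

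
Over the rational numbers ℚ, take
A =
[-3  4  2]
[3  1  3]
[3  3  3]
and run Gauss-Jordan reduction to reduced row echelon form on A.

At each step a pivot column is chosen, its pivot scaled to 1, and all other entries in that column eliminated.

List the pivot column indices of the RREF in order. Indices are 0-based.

pivot(0,0)=-3: scale R0 → (1, -4/3, -2/3)
  clear (1,0): R1 −= (3)R0 → (0, 5, 5)
  clear (2,0): R2 −= (3)R0 → (0, 7, 5)
pivot(1,1)=5: scale R1 → (0, 1, 1)
  clear (0,1): R0 −= (-4/3)R1 → (1, 0, 2/3)
  clear (2,1): R2 −= (7)R1 → (0, 0, -2)
pivot(2,2)=-2: scale R2 → (0, 0, 1)
  clear (0,2): R0 −= (2/3)R2 → (1, 0, 0)
  clear (1,2): R1 −= (1)R2 → (0, 1, 0)

pivot columns: 0, 1, 2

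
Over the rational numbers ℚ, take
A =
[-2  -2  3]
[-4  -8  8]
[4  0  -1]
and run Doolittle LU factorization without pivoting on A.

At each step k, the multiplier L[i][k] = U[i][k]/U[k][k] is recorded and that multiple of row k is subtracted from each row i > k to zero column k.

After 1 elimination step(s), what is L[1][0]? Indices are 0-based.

Step 1: pivot at (0,0) is -2.
  row1 ← row1 − (2)·row0  ⇒  L[1][0]=2, U row1=(0, -4, 2)
  row2 ← row2 − (-2)·row0  ⇒  L[2][0]=-2, U row2=(0, -4, 5)

L[1][0] = 2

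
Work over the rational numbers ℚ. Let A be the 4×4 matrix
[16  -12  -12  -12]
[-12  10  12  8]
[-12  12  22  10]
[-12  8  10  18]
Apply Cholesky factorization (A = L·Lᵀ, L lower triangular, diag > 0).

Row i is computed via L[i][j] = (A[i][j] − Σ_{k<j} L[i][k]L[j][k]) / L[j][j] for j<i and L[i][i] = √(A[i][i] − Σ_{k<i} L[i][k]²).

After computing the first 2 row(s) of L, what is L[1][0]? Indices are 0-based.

L[1][0] = -3

Step 1: L[0][0] = √(16) = 4.
  L[1][0] = (-12) / L[0][0] = -3.
Step 2: L[1][1] = √(1) = 1.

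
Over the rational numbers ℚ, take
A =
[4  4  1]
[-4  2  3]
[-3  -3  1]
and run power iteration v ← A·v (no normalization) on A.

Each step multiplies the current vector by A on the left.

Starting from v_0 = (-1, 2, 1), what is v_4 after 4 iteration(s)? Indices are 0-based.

v_4 = (-1120, -2212, 448)

v_0 = (-1, 2, 1).
v_1 = A·v_0 = (5, 11, -2).
v_2 = A·v_1 = (62, -4, -50).
v_3 = A·v_2 = (182, -406, -224).
v_4 = A·v_3 = (-1120, -2212, 448).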